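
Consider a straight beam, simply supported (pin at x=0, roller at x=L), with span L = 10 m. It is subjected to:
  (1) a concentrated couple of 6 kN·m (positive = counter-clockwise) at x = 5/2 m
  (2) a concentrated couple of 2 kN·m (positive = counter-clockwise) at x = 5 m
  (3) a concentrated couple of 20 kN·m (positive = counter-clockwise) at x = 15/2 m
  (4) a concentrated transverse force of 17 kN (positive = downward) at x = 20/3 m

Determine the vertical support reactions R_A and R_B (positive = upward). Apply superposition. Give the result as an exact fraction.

Load 1 — applied couple M₀=6 kN·m at a=5/2 m (b=L-a=15/2):
  R_A = M₀/L = 6/10 = 3/5 kN
  R_B = -M₀/L = -6/10 = -3/5 kN
Load 2 — applied couple M₀=2 kN·m at a=5 m (b=L-a=5):
  R_A = M₀/L = 2/10 = 1/5 kN
  R_B = -M₀/L = -2/10 = -1/5 kN
Load 3 — applied couple M₀=20 kN·m at a=15/2 m (b=L-a=5/2):
  R_A = M₀/L = 20/10 = 2 kN
  R_B = -M₀/L = -20/10 = -2 kN
Load 4 — point force P=17 kN at a=20/3 m (b=L-a=10/3):
  R_A = Pb/L = 17·(10/3)/10 = 17/3 kN
  R_B = Pa/L = 17·(20/3)/10 = 34/3 kN
Superposition: R_A = 127/15 kN, R_B = 128/15 kN

R_A = 127/15 kN, R_B = 128/15 kN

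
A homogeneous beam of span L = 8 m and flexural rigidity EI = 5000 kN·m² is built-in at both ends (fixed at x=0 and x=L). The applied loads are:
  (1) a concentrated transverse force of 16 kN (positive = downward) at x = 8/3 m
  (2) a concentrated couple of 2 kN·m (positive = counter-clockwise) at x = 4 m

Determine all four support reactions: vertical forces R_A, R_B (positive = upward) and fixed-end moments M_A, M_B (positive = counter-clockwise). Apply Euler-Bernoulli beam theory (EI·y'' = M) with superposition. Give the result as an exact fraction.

R_A = 2641/216 kN, M_A = 1051/54 kN·m, R_B = 815/216 kN, M_B = -485/54 kN·m

Load 1 — point force P=16 kN at a=8/3 m (b=L-a=16/3):
  R_A = Pb²(3a+b)/L³ = 16·(16/3)²·(3·(8/3)+(16/3))/8³ = 320/27 kN
  M_A = Pab²/L² = 16·(8/3)·(16/3)²/8² = 512/27 kN·m
  R_B = Pa²(a+3b)/L³ = 16·(8/3)²·((8/3)+3·(16/3))/8³ = 112/27 kN
  M_B = -Pa²b/L² = -16·(8/3)²·(16/3)/8² = -256/27 kN·m
Load 2 — applied couple M₀=2 kN·m at a=4 m (b=L-a=4):
  R_A = 6M₀ab/L³ = 6·2·4·4/8³ = 3/8 kN
  M_A = M₀b(2a-b)/L² = 2·4·(2·4-4)/8² = 1/2 kN·m
  R_B = -6M₀ab/L³ = -6·2·4·4/8³ = -3/8 kN
  M_B = M₀a(2b-a)/L² = 2·4·(2·4-4)/8² = 1/2 kN·m
Superposition: R_A = 2641/216 kN, M_A = 1051/54 kN·m, R_B = 815/216 kN, M_B = -485/54 kN·m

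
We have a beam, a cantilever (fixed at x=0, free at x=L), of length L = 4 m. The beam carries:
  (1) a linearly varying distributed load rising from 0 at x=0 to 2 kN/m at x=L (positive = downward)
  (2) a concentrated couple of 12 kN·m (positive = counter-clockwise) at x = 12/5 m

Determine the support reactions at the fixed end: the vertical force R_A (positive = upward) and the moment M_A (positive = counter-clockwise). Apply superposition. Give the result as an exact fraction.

Load 1 — triangular load w₀=2 kN/m (0→w₀ over full span):
  R_A = w₀L/2 = 2·4/2 = 4 kN
  M_A = w₀L²/3 = 2·4²/3 = 32/3 kN·m
Load 2 — applied couple M₀=12 kN·m at a=12/5 m (b=L-a=8/5):
  R_A = 0 kN
  M_A = -M₀ = -12 kN·m
Superposition: R_A = 4 kN, M_A = -4/3 kN·m

R_A = 4 kN, M_A = -4/3 kN·m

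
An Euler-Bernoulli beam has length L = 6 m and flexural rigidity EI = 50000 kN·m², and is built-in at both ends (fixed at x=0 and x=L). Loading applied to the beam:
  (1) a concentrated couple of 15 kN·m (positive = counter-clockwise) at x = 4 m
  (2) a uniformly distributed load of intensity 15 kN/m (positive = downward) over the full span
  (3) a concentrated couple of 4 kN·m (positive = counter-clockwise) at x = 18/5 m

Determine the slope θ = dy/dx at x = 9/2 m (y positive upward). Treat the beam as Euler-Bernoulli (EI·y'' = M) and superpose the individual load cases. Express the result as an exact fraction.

θ(9/2) = 11769/20000000 rad

Load 1 — applied couple M₀=15 kN·m at a=4 m (b=L-a=2):
  θ_1 = (R_Ax²/2 - M_Ax - M₀(x-a))/EI  [x>a] with R_A=10/3, M_A=5 = ((10/3)·(9/2)²/2 - 5·(9/2) - 15·((9/2)-4))/50000 = 3/40000 rad
Load 2 — uniform load w=15 kN/m over full span:
  θ_2 = -wx(L-x)(L-2x)/(12EI) = -15·(9/2)·(6-(9/2))·(6-2·(9/2))/(12·50000) = 81/160000 rad
Load 3 — applied couple M₀=4 kN·m at a=18/5 m (b=L-a=12/5):
  θ_3 = (R_Ax²/2 - M_Ax - M₀(x-a))/EI  [x>a] with R_A=24/25, M_A=32/25 = ((24/25)·(9/2)²/2 - (32/25)·(9/2) - 4·((9/2)-(18/5)))/50000 = 9/1250000 rad
Superposition: θ = Σ θ_i = 11769/20000000 rad ≈ 0.000588 rad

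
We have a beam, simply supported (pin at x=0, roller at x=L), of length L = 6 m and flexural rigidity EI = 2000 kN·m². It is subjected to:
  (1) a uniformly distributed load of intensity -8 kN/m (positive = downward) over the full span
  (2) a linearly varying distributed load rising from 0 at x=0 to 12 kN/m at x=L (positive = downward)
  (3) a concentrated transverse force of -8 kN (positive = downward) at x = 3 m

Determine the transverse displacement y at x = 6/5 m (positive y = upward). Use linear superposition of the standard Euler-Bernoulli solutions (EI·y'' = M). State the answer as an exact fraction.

Load 1 — uniform load w=-8 kN/m over full span:
  y_1 = -wx(L³-2Lx²+x³)/(24EI) = -(-8)·(6/5)·(6³-2·6·(6/5)²+(6/5)³)/(24·2000) = 3132/78125 m
Load 2 — triangular load w₀=12 kN/m (0→w₀ over full span):
  y_2 = -w₀x(7L⁴-10L²x²+3x⁴)/(360LEI) = -12·(6/5)·(7·6⁴-10·6²·(6/5)²+3·(6/5)⁴)/(360·6·2000) = -55728/1953125 m
Load 3 — point force P=-8 kN at a=3 m (b=L-a=3):
  y_3 = -Pbx(L²-b²-x²)/(6LEI)  [x≤a] = -(-8)·3·(6/5)·(6²-3²-(6/5)²)/(6·6·2000) = 639/62500 m
Superposition: y = Σ y_i = 170163/7812500 m ≈ 0.021781 m

y(6/5) = 170163/7812500 m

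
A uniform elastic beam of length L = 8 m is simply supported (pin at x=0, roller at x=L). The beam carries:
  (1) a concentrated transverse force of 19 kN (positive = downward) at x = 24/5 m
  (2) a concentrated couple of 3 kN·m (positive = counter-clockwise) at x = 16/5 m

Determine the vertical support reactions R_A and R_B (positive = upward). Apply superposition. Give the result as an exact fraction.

Load 1 — point force P=19 kN at a=24/5 m (b=L-a=16/5):
  R_A = Pb/L = 19·(16/5)/8 = 38/5 kN
  R_B = Pa/L = 19·(24/5)/8 = 57/5 kN
Load 2 — applied couple M₀=3 kN·m at a=16/5 m (b=L-a=24/5):
  R_A = M₀/L = 3/8 kN
  R_B = -M₀/L = -3/8 kN
Superposition: R_A = 319/40 kN, R_B = 441/40 kN

R_A = 319/40 kN, R_B = 441/40 kN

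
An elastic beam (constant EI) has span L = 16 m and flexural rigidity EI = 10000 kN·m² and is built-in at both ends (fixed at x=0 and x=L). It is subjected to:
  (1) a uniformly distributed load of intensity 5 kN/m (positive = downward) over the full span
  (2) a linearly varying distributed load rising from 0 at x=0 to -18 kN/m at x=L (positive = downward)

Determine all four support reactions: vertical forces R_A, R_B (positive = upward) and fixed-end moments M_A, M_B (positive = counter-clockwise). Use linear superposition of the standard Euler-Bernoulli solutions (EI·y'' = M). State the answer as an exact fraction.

Load 1 — uniform load w=5 kN/m over full span:
  R_A = wL/2 = 5·16/2 = 40 kN
  M_A = wL²/12 = 5·16²/12 = 320/3 kN·m
  R_B = wL/2 = 5·16/2 = 40 kN
  M_B = -wL²/12 = -5·16²/12 = -320/3 kN·m
Load 2 — triangular load w₀=-18 kN/m (0→w₀ over full span):
  R_A = 3w₀L/20 = 3·(-18)·16/20 = -216/5 kN
  M_A = w₀L²/30 = (-18)·16²/30 = -768/5 kN·m
  R_B = 7w₀L/20 = 7·(-18)·16/20 = -504/5 kN
  M_B = -w₀L²/20 = -(-18)·16²/20 = 1152/5 kN·m
Superposition: R_A = -16/5 kN, M_A = -704/15 kN·m, R_B = -304/5 kN, M_B = 1856/15 kN·m

R_A = -16/5 kN, M_A = -704/15 kN·m, R_B = -304/5 kN, M_B = 1856/15 kN·m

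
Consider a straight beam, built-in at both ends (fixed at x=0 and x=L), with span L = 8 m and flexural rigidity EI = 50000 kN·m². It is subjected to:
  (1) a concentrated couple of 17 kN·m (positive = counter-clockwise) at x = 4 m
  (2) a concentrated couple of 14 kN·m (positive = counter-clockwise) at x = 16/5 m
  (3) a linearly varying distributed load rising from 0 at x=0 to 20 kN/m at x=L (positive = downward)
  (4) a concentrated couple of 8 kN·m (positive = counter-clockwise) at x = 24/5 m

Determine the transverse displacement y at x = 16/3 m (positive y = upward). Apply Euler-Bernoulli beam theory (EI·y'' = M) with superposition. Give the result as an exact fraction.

Load 1 — applied couple M₀=17 kN·m at a=4 m (b=L-a=4):
  y_1 = (R_Ax³/6 - M_Ax²/2 - M₀(x-a)²/2)/EI  [x>a] with R_A=51/16, M_A=17/4 = ((51/16)·(16/3)³/6 - (17/4)·(16/3)²/2 - 17·((16/3)-4)²/2)/50000 = 17/168750 m
Load 2 — applied couple M₀=14 kN·m at a=16/5 m (b=L-a=24/5):
  y_2 = (R_Ax³/6 - M_Ax²/2 - M₀(x-a)²/2)/EI  [x>a] with R_A=63/25, M_A=42/25 = ((63/25)·(16/3)³/6 - (42/25)·(16/3)²/2 - 14·((16/3)-(16/5))²/2)/50000 = 112/703125 m
Load 3 — triangular load w₀=20 kN/m (0→w₀ over full span):
  y_3 = -w₀x²(L-x)²(x+2L)/(120LEI) = -20·(16/3)²·(8-(16/3))²·((16/3)+2·8)/(120·8·50000) = -4096/2278125 m
Load 4 — applied couple M₀=8 kN·m at a=24/5 m (b=L-a=16/5):
  y_4 = (R_Ax³/6 - M_Ax²/2 - M₀(x-a)²/2)/EI  [x>a] with R_A=36/25, M_A=64/25 = ((36/25)·(16/3)³/6 - (64/25)·(16/3)²/2 - 8·((16/3)-(24/5))²/2)/50000 = -16/703125 m
Superposition: y = Σ y_i = -177773/113906250 m ≈ -0.001561 m

y(16/3) = -177773/113906250 m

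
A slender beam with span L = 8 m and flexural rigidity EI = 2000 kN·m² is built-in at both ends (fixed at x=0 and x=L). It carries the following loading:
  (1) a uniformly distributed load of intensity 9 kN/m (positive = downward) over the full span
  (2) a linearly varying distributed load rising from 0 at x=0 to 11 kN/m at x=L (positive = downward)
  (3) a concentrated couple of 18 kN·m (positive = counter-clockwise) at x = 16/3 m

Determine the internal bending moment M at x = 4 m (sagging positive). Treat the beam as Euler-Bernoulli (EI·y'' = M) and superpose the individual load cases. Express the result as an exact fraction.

Load 1 — uniform load w=9 kN/m over full span:
  M_1 = wLx/2 - wL²/12 - wx²/2 = 9·8·4/2 - 9·8²/12 - 9·4²/2 = 24 kN·m
Load 2 — triangular load w₀=11 kN/m (0→w₀ over full span):
  M_2 = 3w₀Lx/20 - w₀L²/30 - w₀x³/(6L) = 3·11·8·4/20 - 11·8²/30 - 11·4³/(6·8) = 44/3 kN·m
Load 3 — applied couple M₀=18 kN·m at a=16/3 m (b=L-a=8/3):
  M_3 = R_Ax - M_A  [x≤a] with R_A=3, M_A=6 = 3·4 - 6 = 6 kN·m
Superposition: M = Σ M_i = 134/3 kN·m ≈ 44.666667 kN·m

M(4) = 134/3 kN·m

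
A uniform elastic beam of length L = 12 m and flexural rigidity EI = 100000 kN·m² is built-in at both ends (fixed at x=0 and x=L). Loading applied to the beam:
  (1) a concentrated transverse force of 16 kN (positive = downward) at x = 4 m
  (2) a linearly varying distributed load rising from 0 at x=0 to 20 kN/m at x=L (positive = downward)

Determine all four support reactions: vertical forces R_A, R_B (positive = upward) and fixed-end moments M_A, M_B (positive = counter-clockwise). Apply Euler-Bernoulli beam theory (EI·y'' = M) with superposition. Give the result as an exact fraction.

Load 1 — point force P=16 kN at a=4 m (b=L-a=8):
  R_A = Pb²(3a+b)/L³ = 16·8²·(3·4+8)/12³ = 320/27 kN
  M_A = Pab²/L² = 16·4·8²/12² = 256/9 kN·m
  R_B = Pa²(a+3b)/L³ = 16·4²·(4+3·8)/12³ = 112/27 kN
  M_B = -Pa²b/L² = -16·4²·8/12² = -128/9 kN·m
Load 2 — triangular load w₀=20 kN/m (0→w₀ over full span):
  R_A = 3w₀L/20 = 3·20·12/20 = 36 kN
  M_A = w₀L²/30 = 20·12²/30 = 96 kN·m
  R_B = 7w₀L/20 = 7·20·12/20 = 84 kN
  M_B = -w₀L²/20 = -20·12²/20 = -144 kN·m
Superposition: R_A = 1292/27 kN, M_A = 1120/9 kN·m, R_B = 2380/27 kN, M_B = -1424/9 kN·m

R_A = 1292/27 kN, M_A = 1120/9 kN·m, R_B = 2380/27 kN, M_B = -1424/9 kN·m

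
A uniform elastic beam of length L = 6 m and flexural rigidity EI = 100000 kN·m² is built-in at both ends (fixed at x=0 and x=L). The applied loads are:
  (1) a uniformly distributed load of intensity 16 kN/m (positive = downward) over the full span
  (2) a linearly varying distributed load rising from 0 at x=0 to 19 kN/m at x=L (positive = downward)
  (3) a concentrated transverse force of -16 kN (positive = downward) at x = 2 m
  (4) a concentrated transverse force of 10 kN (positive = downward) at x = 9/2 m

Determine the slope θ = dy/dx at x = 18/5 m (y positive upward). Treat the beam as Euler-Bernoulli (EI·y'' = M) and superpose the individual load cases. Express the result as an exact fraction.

θ(18/5) = 1193/7812500 rad

Load 1 — uniform load w=16 kN/m over full span:
  θ_1 = -wx(L-x)(L-2x)/(12EI) = -16·(18/5)·(6-(18/5))·(6-2·(18/5))/(12·100000) = 54/390625 rad
Load 2 — triangular load w₀=19 kN/m (0→w₀ over full span):
  θ_2 = -w₀(2x(L-x)(L-2x)(x+2L)+x²(L-x)²)/(120LEI) = -19·(2·(18/5)·(6-(18/5))·(6-2·(18/5))·((18/5)+2·6)+(18/5)²·(6-(18/5))²)/(120·6·100000) = 513/7812500 rad
Load 3 — point force P=-16 kN at a=2 m (b=L-a=4):
  θ_3 = Pa²(L-x)(2bL-(3b+a)(L-x))/(2L³EI)  [x>a] = (-16)·2²·(6-(18/5))·(2·4·6-(3·4+2)·(6-(18/5)))/(2·6³·100000) = -4/78125 rad
Load 4 — point force P=10 kN at a=9/2 m (b=L-a=3/2):
  θ_4 = -Pb²x(2aL-(3a+b)x)/(2L³EI)  [x≤a] = -10·(3/2)²·(18/5)·(2·(9/2)·6-(3·(9/2)+(3/2))·(18/5))/(2·6³·100000) = 0 rad
Superposition: θ = Σ θ_i = 1193/7812500 rad ≈ 0.000153 rad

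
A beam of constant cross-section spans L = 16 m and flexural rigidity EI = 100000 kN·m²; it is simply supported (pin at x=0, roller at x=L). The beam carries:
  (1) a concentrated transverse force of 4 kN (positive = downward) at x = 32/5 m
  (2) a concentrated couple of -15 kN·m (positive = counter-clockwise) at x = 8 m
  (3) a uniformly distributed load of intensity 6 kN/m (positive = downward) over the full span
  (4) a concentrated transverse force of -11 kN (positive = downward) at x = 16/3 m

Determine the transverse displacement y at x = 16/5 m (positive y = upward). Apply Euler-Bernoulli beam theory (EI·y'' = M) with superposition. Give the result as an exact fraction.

Load 1 — point force P=4 kN at a=32/5 m (b=L-a=48/5):
  y_1 = -Pbx(L²-b²-x²)/(6LEI)  [x≤a] = -4·(48/5)·(16/5)·(16²-(48/5)²-(16/5)²)/(6·16·100000) = -768/390625 m
Load 2 — applied couple M₀=-15 kN·m at a=8 m (b=L-a=8):
  y_2 = (M₀x³/(6L)+C₁x)/EI  [x≤a] with C₁=M₀(3b²-L²)/(6L)=10 = ((-15)·(16/5)³/(6·16)+10·(16/5))/100000 = 21/78125 m
Load 3 — uniform load w=6 kN/m over full span:
  y_3 = -wx(L³-2Lx²+x³)/(24EI) = -6·(16/5)·(16³-2·16·(16/5)²+(16/5)³)/(24·100000) = -59392/1953125 m
Load 4 — point force P=-11 kN at a=16/3 m (b=L-a=32/3):
  y_4 = -Pbx(L²-b²-x²)/(6LEI)  [x≤a] = -(-11)·(32/3)·(16/5)·(16²-(32/3)²-(16/5)²)/(6·16·100000) = 163328/31640625 m
Superposition: y = Σ y_i = -4262627/158203125 m ≈ -0.026944 m

y(16/5) = -4262627/158203125 m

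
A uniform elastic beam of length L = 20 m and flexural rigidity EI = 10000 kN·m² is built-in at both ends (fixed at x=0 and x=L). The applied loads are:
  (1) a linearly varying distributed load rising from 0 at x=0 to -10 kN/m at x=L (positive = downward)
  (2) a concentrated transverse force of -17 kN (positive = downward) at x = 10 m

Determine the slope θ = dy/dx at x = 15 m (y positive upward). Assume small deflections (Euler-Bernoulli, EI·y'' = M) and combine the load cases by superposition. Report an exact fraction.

Load 1 — triangular load w₀=-10 kN/m (0→w₀ over full span):
  θ_1 = -w₀(2x(L-x)(L-2x)(x+2L)+x²(L-x)²)/(120LEI) = -(-10)·(2·15·(20-15)·(20-2·15)·(15+2·20)+15²·(20-15)²)/(120·20·10000) = -41/1280 rad
Load 2 — point force P=-17 kN at a=10 m (b=L-a=10):
  θ_2 = Pa²(L-x)(2bL-(3b+a)(L-x))/(2L³EI)  [x>a] = (-17)·10²·(20-15)·(2·10·20-(3·10+10)·(20-15))/(2·20³·10000) = -17/1600 rad
Superposition: θ = Σ θ_i = -273/6400 rad ≈ -0.042656 rad

θ(15) = -273/6400 rad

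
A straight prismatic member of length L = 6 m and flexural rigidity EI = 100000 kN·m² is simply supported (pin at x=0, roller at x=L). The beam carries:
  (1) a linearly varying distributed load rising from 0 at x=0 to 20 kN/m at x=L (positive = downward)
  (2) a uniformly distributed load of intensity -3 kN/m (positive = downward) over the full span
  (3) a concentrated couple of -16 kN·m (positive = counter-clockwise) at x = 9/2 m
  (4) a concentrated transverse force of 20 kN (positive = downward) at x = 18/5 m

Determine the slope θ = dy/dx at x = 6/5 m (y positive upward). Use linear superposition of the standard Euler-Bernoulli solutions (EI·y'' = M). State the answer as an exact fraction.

Load 1 — triangular load w₀=20 kN/m (0→w₀ over full span):
  θ_1 = -w₀(7L⁴-30L²x²+15x⁴)/(360LEI) = -20·(7·6⁴-30·6²·(6/5)²+15·(6/5)⁴)/(360·6·100000) = -273/390625 rad
Load 2 — uniform load w=-3 kN/m over full span:
  θ_2 = -w(L³-6Lx²+4x³)/(24EI) = -(-3)·(6³-6·6·(6/5)²+4·(6/5)³)/(24·100000) = 2673/12500000 rad
Load 3 — applied couple M₀=-16 kN·m at a=9/2 m (b=L-a=3/2):
  θ_3 = (M₀x²/(2L)+C₁)/EI  [x≤a] with C₁=M₀(3b²-L²)/(6L)=13 = ((-16)·(6/5)²/(2·6)+13)/100000 = 277/2500000 rad
Load 4 — point force P=20 kN at a=18/5 m (b=L-a=12/5):
  θ_4 = -Pb(L²-b²-3x²)/(6LEI)  [x≤a] = -20·(12/5)·(6²-(12/5)²-3·(6/5)²)/(6·6·100000) = -27/78125 rad
Superposition: θ = Σ θ_i = -4499/6250000 rad ≈ -0.000720 rad

θ(6/5) = -4499/6250000 rad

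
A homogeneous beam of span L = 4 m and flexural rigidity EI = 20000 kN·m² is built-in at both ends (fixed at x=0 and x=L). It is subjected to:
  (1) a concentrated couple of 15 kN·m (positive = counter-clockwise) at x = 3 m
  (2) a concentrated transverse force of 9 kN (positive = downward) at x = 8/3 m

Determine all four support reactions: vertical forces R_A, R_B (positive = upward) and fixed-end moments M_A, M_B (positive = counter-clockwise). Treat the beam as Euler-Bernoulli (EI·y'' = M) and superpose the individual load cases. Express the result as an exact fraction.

R_A = 629/96 kN, M_A = 353/48 kN·m, R_B = 235/96 kN, M_B = -391/48 kN·m

Load 1 — applied couple M₀=15 kN·m at a=3 m (b=L-a=1):
  R_A = 6M₀ab/L³ = 6·15·3·1/4³ = 135/32 kN
  M_A = M₀b(2a-b)/L² = 15·1·(2·3-1)/4² = 75/16 kN·m
  R_B = -6M₀ab/L³ = -6·15·3·1/4³ = -135/32 kN
  M_B = M₀a(2b-a)/L² = 15·3·(2·1-3)/4² = -45/16 kN·m
Load 2 — point force P=9 kN at a=8/3 m (b=L-a=4/3):
  R_A = Pb²(3a+b)/L³ = 9·(4/3)²·(3·(8/3)+(4/3))/4³ = 7/3 kN
  M_A = Pab²/L² = 9·(8/3)·(4/3)²/4² = 8/3 kN·m
  R_B = Pa²(a+3b)/L³ = 9·(8/3)²·((8/3)+3·(4/3))/4³ = 20/3 kN
  M_B = -Pa²b/L² = -9·(8/3)²·(4/3)/4² = -16/3 kN·m
Superposition: R_A = 629/96 kN, M_A = 353/48 kN·m, R_B = 235/96 kN, M_B = -391/48 kN·m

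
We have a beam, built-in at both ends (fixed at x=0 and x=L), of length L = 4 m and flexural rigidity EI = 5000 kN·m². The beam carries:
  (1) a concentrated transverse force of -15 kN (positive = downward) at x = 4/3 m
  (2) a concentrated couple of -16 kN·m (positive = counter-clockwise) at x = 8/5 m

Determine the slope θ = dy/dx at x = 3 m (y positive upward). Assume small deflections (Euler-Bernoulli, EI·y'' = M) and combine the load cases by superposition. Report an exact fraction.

Load 1 — point force P=-15 kN at a=4/3 m (b=L-a=8/3):
  θ_1 = Pa²(L-x)(2bL-(3b+a)(L-x))/(2L³EI)  [x>a] = (-15)·(4/3)²·(4-3)·(2·(8/3)·4-(3·(8/3)+(4/3))·(4-3))/(2·4³·5000) = -1/2000 rad
Load 2 — applied couple M₀=-16 kN·m at a=8/5 m (b=L-a=12/5):
  θ_2 = (R_Ax²/2 - M_Ax - M₀(x-a))/EI  [x>a] with R_A=-144/25, M_A=-48/25 = ((-144/25)·3²/2 - (-48/25)·3 - (-16)·(3-(8/5)))/5000 = 7/15625 rad
Superposition: θ = Σ θ_i = -13/250000 rad ≈ -0.000052 rad

θ(3) = -13/250000 rad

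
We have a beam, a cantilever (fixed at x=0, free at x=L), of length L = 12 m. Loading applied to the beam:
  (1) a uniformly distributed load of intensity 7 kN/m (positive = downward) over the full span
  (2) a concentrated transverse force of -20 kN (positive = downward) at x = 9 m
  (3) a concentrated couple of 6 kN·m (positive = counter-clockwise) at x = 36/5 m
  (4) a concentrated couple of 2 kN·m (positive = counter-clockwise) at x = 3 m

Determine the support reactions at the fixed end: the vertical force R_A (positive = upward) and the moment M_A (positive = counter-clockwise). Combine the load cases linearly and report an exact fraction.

R_A = 64 kN, M_A = 316 kN·m

Load 1 — uniform load w=7 kN/m over full span:
  R_A = wL = 7·12 = 84 kN
  M_A = wL²/2 = 7·12²/2 = 504 kN·m
Load 2 — point force P=-20 kN at a=9 m (b=L-a=3):
  R_A = P = (-20) = -20 kN
  M_A = Pa = (-20)·9 = -180 kN·m
Load 3 — applied couple M₀=6 kN·m at a=36/5 m (b=L-a=24/5):
  R_A = 0 kN
  M_A = -M₀ = -6 kN·m
Load 4 — applied couple M₀=2 kN·m at a=3 m (b=L-a=9):
  R_A = 0 kN
  M_A = -M₀ = -2 kN·m
Superposition: R_A = 64 kN, M_A = 316 kN·m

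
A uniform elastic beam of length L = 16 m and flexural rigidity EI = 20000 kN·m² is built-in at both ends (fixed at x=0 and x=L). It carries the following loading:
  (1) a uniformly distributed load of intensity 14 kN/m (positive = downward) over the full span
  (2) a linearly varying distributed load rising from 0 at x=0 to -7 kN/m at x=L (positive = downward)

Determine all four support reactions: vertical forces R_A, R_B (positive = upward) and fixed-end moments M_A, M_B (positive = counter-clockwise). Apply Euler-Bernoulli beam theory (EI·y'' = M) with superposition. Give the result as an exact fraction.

R_A = 476/5 kN, M_A = 3584/15 kN·m, R_B = 364/5 kN, M_B = -3136/15 kN·m

Load 1 — uniform load w=14 kN/m over full span:
  R_A = wL/2 = 14·16/2 = 112 kN
  M_A = wL²/12 = 14·16²/12 = 896/3 kN·m
  R_B = wL/2 = 14·16/2 = 112 kN
  M_B = -wL²/12 = -14·16²/12 = -896/3 kN·m
Load 2 — triangular load w₀=-7 kN/m (0→w₀ over full span):
  R_A = 3w₀L/20 = 3·(-7)·16/20 = -84/5 kN
  M_A = w₀L²/30 = (-7)·16²/30 = -896/15 kN·m
  R_B = 7w₀L/20 = 7·(-7)·16/20 = -196/5 kN
  M_B = -w₀L²/20 = -(-7)·16²/20 = 448/5 kN·m
Superposition: R_A = 476/5 kN, M_A = 3584/15 kN·m, R_B = 364/5 kN, M_B = -3136/15 kN·m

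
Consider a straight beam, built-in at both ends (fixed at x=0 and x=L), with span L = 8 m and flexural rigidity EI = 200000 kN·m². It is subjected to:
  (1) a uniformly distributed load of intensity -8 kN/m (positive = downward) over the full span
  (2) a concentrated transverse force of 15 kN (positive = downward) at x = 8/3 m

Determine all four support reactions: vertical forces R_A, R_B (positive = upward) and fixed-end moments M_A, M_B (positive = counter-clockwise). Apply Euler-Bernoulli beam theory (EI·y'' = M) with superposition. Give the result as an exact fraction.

R_A = -188/9 kN, M_A = -224/9 kN·m, R_B = -253/9 kN, M_B = 304/9 kN·m

Load 1 — uniform load w=-8 kN/m over full span:
  R_A = wL/2 = (-8)·8/2 = -32 kN
  M_A = wL²/12 = (-8)·8²/12 = -128/3 kN·m
  R_B = wL/2 = (-8)·8/2 = -32 kN
  M_B = -wL²/12 = -(-8)·8²/12 = 128/3 kN·m
Load 2 — point force P=15 kN at a=8/3 m (b=L-a=16/3):
  R_A = Pb²(3a+b)/L³ = 15·(16/3)²·(3·(8/3)+(16/3))/8³ = 100/9 kN
  M_A = Pab²/L² = 15·(8/3)·(16/3)²/8² = 160/9 kN·m
  R_B = Pa²(a+3b)/L³ = 15·(8/3)²·((8/3)+3·(16/3))/8³ = 35/9 kN
  M_B = -Pa²b/L² = -15·(8/3)²·(16/3)/8² = -80/9 kN·m
Superposition: R_A = -188/9 kN, M_A = -224/9 kN·m, R_B = -253/9 kN, M_B = 304/9 kN·m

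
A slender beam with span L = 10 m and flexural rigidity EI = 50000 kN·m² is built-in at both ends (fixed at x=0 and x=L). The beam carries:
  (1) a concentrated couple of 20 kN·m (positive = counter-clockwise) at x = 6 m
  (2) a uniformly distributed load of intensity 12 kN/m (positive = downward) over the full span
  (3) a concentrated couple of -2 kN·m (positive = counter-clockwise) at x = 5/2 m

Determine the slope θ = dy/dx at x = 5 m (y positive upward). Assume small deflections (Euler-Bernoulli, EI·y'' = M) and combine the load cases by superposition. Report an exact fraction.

Load 1 — applied couple M₀=20 kN·m at a=6 m (b=L-a=4):
  θ_1 = (R_Ax²/2 - M_Ax)/EI  [x≤a] with R_A=72/25, M_A=32/5 = ((72/25)·5²/2 - (32/5)·5)/50000 = 1/12500 rad
Load 2 — uniform load w=12 kN/m over full span:
  θ_2 = -wx(L-x)(L-2x)/(12EI) = -12·5·(10-5)·(10-2·5)/(12·50000) = 0 rad
Load 3 — applied couple M₀=-2 kN·m at a=5/2 m (b=L-a=15/2):
  θ_3 = (R_Ax²/2 - M_Ax - M₀(x-a))/EI  [x>a] with R_A=-9/40, M_A=3/8 = ((-9/40)·5²/2 - (3/8)·5 - (-2)·(5-(5/2)))/50000 = 1/160000 rad
Superposition: θ = Σ θ_i = 69/800000 rad ≈ 0.000086 rad

θ(5) = 69/800000 rad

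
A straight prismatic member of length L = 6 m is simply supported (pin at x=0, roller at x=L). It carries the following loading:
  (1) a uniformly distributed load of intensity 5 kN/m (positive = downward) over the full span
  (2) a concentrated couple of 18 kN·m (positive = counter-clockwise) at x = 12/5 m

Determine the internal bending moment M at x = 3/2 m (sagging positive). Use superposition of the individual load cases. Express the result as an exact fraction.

Load 1 — uniform load w=5 kN/m over full span:
  M_1 = wx(L-x)/2 = 5·(3/2)·(6-(3/2))/2 = 135/8 kN·m
Load 2 — applied couple M₀=18 kN·m at a=12/5 m (b=L-a=18/5):
  M_2 = M₀x/L  [x≤a] = 18·(3/2)/6 = 9/2 kN·m
Superposition: M = Σ M_i = 171/8 kN·m ≈ 21.375000 kN·m

M(3/2) = 171/8 kN·m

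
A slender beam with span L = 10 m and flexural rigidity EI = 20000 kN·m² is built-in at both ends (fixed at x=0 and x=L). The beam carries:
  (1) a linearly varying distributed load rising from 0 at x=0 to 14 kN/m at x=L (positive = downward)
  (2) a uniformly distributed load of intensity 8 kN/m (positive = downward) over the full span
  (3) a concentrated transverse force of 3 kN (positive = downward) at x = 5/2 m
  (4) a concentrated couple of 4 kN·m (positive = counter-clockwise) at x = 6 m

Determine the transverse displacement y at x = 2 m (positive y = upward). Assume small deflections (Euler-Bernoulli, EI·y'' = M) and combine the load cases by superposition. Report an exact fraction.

Load 1 — triangular load w₀=14 kN/m (0→w₀ over full span):
  y_1 = -w₀x²(L-x)²(x+2L)/(120LEI) = -14·2²·(10-2)²·(2+2·10)/(120·10·20000) = -154/46875 m
Load 2 — uniform load w=8 kN/m over full span:
  y_2 = -wx²(L-x)²/(24EI) = -8·2²·(10-2)²/(24·20000) = -8/1875 m
Load 3 — point force P=3 kN at a=5/2 m (b=L-a=15/2):
  y_3 = -Pb²x²(3aL-(3a+b)x)/(6L³EI)  [x≤a] = -3·(15/2)²·2²·(3·(5/2)·10-(3·(5/2)+(15/2))·2)/(6·10³·20000) = -81/320000 m
Load 4 — applied couple M₀=4 kN·m at a=6 m (b=L-a=4):
  y_4 = (R_Ax³/6 - M_Ax²/2)/EI  [x≤a] with R_A=72/125, M_A=32/25 = ((72/125)·2³/6 - (32/25)·2²/2)/20000 = -7/78125 m
Superposition: y = Σ y_i = -315789/40000000 m ≈ -0.007895 m

y(2) = -315789/40000000 m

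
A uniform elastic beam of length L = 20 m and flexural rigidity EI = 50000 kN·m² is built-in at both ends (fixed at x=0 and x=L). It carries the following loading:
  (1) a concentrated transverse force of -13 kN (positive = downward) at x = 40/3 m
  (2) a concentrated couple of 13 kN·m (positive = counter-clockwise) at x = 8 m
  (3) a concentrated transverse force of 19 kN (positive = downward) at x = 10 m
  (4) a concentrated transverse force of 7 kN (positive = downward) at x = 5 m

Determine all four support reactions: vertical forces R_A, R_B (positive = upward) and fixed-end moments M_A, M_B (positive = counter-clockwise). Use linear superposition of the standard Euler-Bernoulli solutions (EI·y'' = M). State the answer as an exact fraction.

R_A = 1400963/108000 kN, M_A = 534473/10800 kN·m, R_B = 3037/108000 kN, M_B = -122947/10800 kN·m

Load 1 — point force P=-13 kN at a=40/3 m (b=L-a=20/3):
  R_A = Pb²(3a+b)/L³ = (-13)·(20/3)²·(3·(40/3)+(20/3))/20³ = -91/27 kN
  M_A = Pab²/L² = (-13)·(40/3)·(20/3)²/20² = -520/27 kN·m
  R_B = Pa²(a+3b)/L³ = (-13)·(40/3)²·((40/3)+3·(20/3))/20³ = -260/27 kN
  M_B = -Pa²b/L² = -(-13)·(40/3)²·(20/3)/20² = 1040/27 kN·m
Load 2 — applied couple M₀=13 kN·m at a=8 m (b=L-a=12):
  R_A = 6M₀ab/L³ = 6·13·8·12/20³ = 117/125 kN
  M_A = M₀b(2a-b)/L² = 13·12·(2·8-12)/20² = 39/25 kN·m
  R_B = -6M₀ab/L³ = -6·13·8·12/20³ = -117/125 kN
  M_B = M₀a(2b-a)/L² = 13·8·(2·12-8)/20² = 104/25 kN·m
Load 3 — point force P=19 kN at a=10 m (b=L-a=10):
  R_A = Pb²(3a+b)/L³ = 19·10²·(3·10+10)/20³ = 19/2 kN
  M_A = Pab²/L² = 19·10·10²/20² = 95/2 kN·m
  R_B = Pa²(a+3b)/L³ = 19·10²·(10+3·10)/20³ = 19/2 kN
  M_B = -Pa²b/L² = -19·10²·10/20² = -95/2 kN·m
Load 4 — point force P=7 kN at a=5 m (b=L-a=15):
  R_A = Pb²(3a+b)/L³ = 7·15²·(3·5+15)/20³ = 189/32 kN
  M_A = Pab²/L² = 7·5·15²/20² = 315/16 kN·m
  R_B = Pa²(a+3b)/L³ = 7·5²·(5+3·15)/20³ = 35/32 kN
  M_B = -Pa²b/L² = -7·5²·15/20² = -105/16 kN·m
Superposition: R_A = 1400963/108000 kN, M_A = 534473/10800 kN·m, R_B = 3037/108000 kN, M_B = -122947/10800 kN·m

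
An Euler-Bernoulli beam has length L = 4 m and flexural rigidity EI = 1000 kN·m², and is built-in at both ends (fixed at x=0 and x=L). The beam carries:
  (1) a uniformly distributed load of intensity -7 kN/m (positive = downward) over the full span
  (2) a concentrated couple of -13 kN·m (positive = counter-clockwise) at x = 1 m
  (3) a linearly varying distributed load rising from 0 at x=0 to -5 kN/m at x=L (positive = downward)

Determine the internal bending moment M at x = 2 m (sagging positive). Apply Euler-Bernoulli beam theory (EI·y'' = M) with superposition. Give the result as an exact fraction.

Load 1 — uniform load w=-7 kN/m over full span:
  M_1 = wLx/2 - wL²/12 - wx²/2 = (-7)·4·2/2 - (-7)·4²/12 - (-7)·2²/2 = -14/3 kN·m
Load 2 — applied couple M₀=-13 kN·m at a=1 m (b=L-a=3):
  M_2 = R_Ax - M_A - M₀  [x>a] with R_A=-117/32, M_A=39/16 = (-117/32)·2 - (39/16) - (-13) = 13/4 kN·m
Load 3 — triangular load w₀=-5 kN/m (0→w₀ over full span):
  M_3 = 3w₀Lx/20 - w₀L²/30 - w₀x³/(6L) = 3·(-5)·4·2/20 - (-5)·4²/30 - (-5)·2³/(6·4) = -5/3 kN·m
Superposition: M = Σ M_i = -37/12 kN·m ≈ -3.083333 kN·m

M(2) = -37/12 kN·m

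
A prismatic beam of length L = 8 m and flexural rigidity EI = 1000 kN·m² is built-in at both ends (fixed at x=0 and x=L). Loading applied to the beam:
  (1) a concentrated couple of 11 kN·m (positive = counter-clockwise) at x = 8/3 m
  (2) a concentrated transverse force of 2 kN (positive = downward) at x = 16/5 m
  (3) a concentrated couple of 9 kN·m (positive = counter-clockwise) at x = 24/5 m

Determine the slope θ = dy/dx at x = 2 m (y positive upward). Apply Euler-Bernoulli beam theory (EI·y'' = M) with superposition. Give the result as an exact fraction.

θ(2) = -163/187500 rad

Load 1 — applied couple M₀=11 kN·m at a=8/3 m (b=L-a=16/3):
  θ_1 = (R_Ax²/2 - M_Ax)/EI  [x≤a] with R_A=11/6, M_A=0 = ((11/6)·2²/2 - 0·2)/1000 = 11/3000 rad
Load 2 — point force P=2 kN at a=16/5 m (b=L-a=24/5):
  θ_2 = -Pb²x(2aL-(3a+b)x)/(2L³EI)  [x≤a] = -2·(24/5)²·2·(2·(16/5)·8-(3·(16/5)+(24/5))·2)/(2·8³·1000) = -63/31250 rad
Load 3 — applied couple M₀=9 kN·m at a=24/5 m (b=L-a=16/5):
  θ_3 = (R_Ax²/2 - M_Ax)/EI  [x≤a] with R_A=81/50, M_A=72/25 = ((81/50)·2²/2 - (72/25)·2)/1000 = -63/25000 rad
Superposition: θ = Σ θ_i = -163/187500 rad ≈ -0.000869 rad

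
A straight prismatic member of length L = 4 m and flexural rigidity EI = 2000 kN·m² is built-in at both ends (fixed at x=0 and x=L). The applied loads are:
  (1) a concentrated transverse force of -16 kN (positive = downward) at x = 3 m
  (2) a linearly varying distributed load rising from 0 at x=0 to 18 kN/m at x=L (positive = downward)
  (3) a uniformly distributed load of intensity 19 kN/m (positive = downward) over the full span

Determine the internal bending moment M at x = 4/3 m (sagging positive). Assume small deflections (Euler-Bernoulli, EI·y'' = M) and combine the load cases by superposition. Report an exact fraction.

Load 1 — point force P=-16 kN at a=3 m (b=L-a=1):
  M_1 = Pb²(3a+b)x/L³ - Pab²/L²  [x≤a] = (-16)·1²·(3·3+1)·(4/3)/4³ - (-16)·3·1²/4² = -1/3 kN·m
Load 2 — triangular load w₀=18 kN/m (0→w₀ over full span):
  M_2 = 3w₀Lx/20 - w₀L²/30 - w₀x³/(6L) = 3·18·4·(4/3)/20 - 18·4²/30 - 18·(4/3)³/(6·4) = 136/45 kN·m
Load 3 — uniform load w=19 kN/m over full span:
  M_3 = wLx/2 - wL²/12 - wx²/2 = 19·4·(4/3)/2 - 19·4²/12 - 19·(4/3)²/2 = 76/9 kN·m
Superposition: M = Σ M_i = 167/15 kN·m ≈ 11.133333 kN·m

M(4/3) = 167/15 kN·m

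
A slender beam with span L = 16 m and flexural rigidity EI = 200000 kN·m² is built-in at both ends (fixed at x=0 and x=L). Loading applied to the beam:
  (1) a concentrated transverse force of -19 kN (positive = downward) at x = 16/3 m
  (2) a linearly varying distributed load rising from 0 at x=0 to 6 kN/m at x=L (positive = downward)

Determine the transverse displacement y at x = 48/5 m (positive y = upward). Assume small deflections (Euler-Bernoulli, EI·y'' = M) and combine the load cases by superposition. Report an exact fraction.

y(48/5) = -4840448/3955078125 m

Load 1 — point force P=-19 kN at a=16/3 m (b=L-a=32/3):
  y_1 = -Pa²(L-x)²(3bL-(3b+a)(L-x))/(6L³EI)  [x>a] = -(-19)·(16/3)²·(16-(48/5))²·(3·(32/3)·16-(3·(32/3)+(16/3))·(16-(48/5)))/(6·16³·200000) = 38912/31640625 m
Load 2 — triangular load w₀=6 kN/m (0→w₀ over full span):
  y_2 = -w₀x²(L-x)²(x+2L)/(120LEI) = -6·(48/5)²·(16-(48/5))²·((48/5)+2·16)/(120·16·200000) = -119808/48828125 m
Superposition: y = Σ y_i = -4840448/3955078125 m ≈ -0.001224 m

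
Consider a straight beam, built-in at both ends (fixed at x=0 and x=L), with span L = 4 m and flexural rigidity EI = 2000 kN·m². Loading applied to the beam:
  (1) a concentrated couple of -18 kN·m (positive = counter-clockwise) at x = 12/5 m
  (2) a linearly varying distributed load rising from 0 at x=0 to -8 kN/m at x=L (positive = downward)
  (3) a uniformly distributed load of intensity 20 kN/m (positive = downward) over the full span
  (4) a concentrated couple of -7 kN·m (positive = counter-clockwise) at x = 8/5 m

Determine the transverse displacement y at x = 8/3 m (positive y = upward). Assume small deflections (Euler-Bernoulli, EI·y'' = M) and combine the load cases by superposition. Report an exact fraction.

y(8/3) = -1969/455625 m

Load 1 — applied couple M₀=-18 kN·m at a=12/5 m (b=L-a=8/5):
  y_1 = (R_Ax³/6 - M_Ax²/2 - M₀(x-a)²/2)/EI  [x>a] with R_A=-162/25, M_A=-144/25 = ((-162/25)·(8/3)³/6 - (-144/25)·(8/3)²/2 - (-18)·((8/3)-(12/5))²/2)/2000 = 1/3125 m
Load 2 — triangular load w₀=-8 kN/m (0→w₀ over full span):
  y_2 = -w₀x²(L-x)²(x+2L)/(120LEI) = -(-8)·(8/3)²·(4-(8/3))²·((8/3)+2·4)/(120·4·2000) = 512/455625 m
Load 3 — uniform load w=20 kN/m over full span:
  y_3 = -wx²(L-x)²/(24EI) = -20·(8/3)²·(4-(8/3))²/(24·2000) = -32/6075 m
Load 4 — applied couple M₀=-7 kN·m at a=8/5 m (b=L-a=12/5):
  y_4 = (R_Ax³/6 - M_Ax²/2 - M₀(x-a)²/2)/EI  [x>a] with R_A=-63/25, M_A=-21/25 = ((-63/25)·(8/3)³/6 - (-21/25)·(8/3)²/2 - (-7)·((8/3)-(8/5))²/2)/2000 = -14/28125 m
Superposition: y = Σ y_i = -1969/455625 m ≈ -0.004322 m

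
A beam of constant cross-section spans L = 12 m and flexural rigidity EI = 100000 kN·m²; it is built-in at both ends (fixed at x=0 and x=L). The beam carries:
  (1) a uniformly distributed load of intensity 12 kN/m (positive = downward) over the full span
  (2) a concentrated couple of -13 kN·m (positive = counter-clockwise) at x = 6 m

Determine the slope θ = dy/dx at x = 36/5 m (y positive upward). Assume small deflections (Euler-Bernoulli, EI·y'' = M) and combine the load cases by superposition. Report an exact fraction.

θ(36/5) = 4989/6250000 rad

Load 1 — uniform load w=12 kN/m over full span:
  θ_1 = -wx(L-x)(L-2x)/(12EI) = -12·(36/5)·(12-(36/5))·(12-2·(36/5))/(12·100000) = 324/390625 rad
Load 2 — applied couple M₀=-13 kN·m at a=6 m (b=L-a=6):
  θ_2 = (R_Ax²/2 - M_Ax - M₀(x-a))/EI  [x>a] with R_A=-13/8, M_A=-13/4 = ((-13/8)·(36/5)²/2 - (-13/4)·(36/5) - (-13)·((36/5)-6))/100000 = -39/1250000 rad
Superposition: θ = Σ θ_i = 4989/6250000 rad ≈ 0.000798 rad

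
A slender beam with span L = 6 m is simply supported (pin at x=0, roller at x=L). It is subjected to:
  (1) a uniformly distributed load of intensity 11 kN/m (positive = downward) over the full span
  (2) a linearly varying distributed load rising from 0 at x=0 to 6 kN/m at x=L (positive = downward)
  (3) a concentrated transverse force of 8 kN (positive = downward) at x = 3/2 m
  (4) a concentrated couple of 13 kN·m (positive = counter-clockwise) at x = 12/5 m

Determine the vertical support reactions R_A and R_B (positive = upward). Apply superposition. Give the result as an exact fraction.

Load 1 — uniform load w=11 kN/m over full span:
  R_A = wL/2 = 11·6/2 = 33 kN
  R_B = wL/2 = 11·6/2 = 33 kN
Load 2 — triangular load w₀=6 kN/m (0→w₀ over full span):
  R_A = w₀L/6 = 6·6/6 = 6 kN
  R_B = w₀L/3 = 6·6/3 = 12 kN
Load 3 — point force P=8 kN at a=3/2 m (b=L-a=9/2):
  R_A = Pb/L = 8·(9/2)/6 = 6 kN
  R_B = Pa/L = 8·(3/2)/6 = 2 kN
Load 4 — applied couple M₀=13 kN·m at a=12/5 m (b=L-a=18/5):
  R_A = M₀/L = 13/6 kN
  R_B = -M₀/L = -13/6 kN
Superposition: R_A = 283/6 kN, R_B = 269/6 kN

R_A = 283/6 kN, R_B = 269/6 kN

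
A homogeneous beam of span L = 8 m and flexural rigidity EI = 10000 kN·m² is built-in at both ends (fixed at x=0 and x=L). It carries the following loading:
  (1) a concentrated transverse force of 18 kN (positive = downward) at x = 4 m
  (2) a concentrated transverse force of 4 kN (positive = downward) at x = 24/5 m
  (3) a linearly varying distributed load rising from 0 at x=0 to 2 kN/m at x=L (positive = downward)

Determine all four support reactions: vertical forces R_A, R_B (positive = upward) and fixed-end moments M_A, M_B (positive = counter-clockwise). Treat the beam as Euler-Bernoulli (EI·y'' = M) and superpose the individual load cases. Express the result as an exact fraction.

R_A = 1601/125 kN, M_A = 9502/375 kN·m, R_B = 2149/125 kN, M_B = -3626/125 kN·m

Load 1 — point force P=18 kN at a=4 m (b=L-a=4):
  R_A = Pb²(3a+b)/L³ = 18·4²·(3·4+4)/8³ = 9 kN
  M_A = Pab²/L² = 18·4·4²/8² = 18 kN·m
  R_B = Pa²(a+3b)/L³ = 18·4²·(4+3·4)/8³ = 9 kN
  M_B = -Pa²b/L² = -18·4²·4/8² = -18 kN·m
Load 2 — point force P=4 kN at a=24/5 m (b=L-a=16/5):
  R_A = Pb²(3a+b)/L³ = 4·(16/5)²·(3·(24/5)+(16/5))/8³ = 176/125 kN
  M_A = Pab²/L² = 4·(24/5)·(16/5)²/8² = 384/125 kN·m
  R_B = Pa²(a+3b)/L³ = 4·(24/5)²·((24/5)+3·(16/5))/8³ = 324/125 kN
  M_B = -Pa²b/L² = -4·(24/5)²·(16/5)/8² = -576/125 kN·m
Load 3 — triangular load w₀=2 kN/m (0→w₀ over full span):
  R_A = 3w₀L/20 = 3·2·8/20 = 12/5 kN
  M_A = w₀L²/30 = 2·8²/30 = 64/15 kN·m
  R_B = 7w₀L/20 = 7·2·8/20 = 28/5 kN
  M_B = -w₀L²/20 = -2·8²/20 = -32/5 kN·m
Superposition: R_A = 1601/125 kN, M_A = 9502/375 kN·m, R_B = 2149/125 kN, M_B = -3626/125 kN·m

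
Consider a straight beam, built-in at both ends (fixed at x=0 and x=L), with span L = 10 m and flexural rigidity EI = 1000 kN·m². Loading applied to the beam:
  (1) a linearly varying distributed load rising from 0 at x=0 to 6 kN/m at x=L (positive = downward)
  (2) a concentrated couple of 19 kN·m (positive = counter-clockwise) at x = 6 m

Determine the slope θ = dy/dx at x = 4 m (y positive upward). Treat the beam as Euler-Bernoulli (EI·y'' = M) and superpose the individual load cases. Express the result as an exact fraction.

θ(4) = -263/15625 rad

Load 1 — triangular load w₀=6 kN/m (0→w₀ over full span):
  θ_1 = -w₀(2x(L-x)(L-2x)(x+2L)+x²(L-x)²)/(120LEI) = -6·(2·4·(10-4)·(10-2·4)·(4+2·10)+4²·(10-4)²)/(120·10·1000) = -9/625 rad
Load 2 — applied couple M₀=19 kN·m at a=6 m (b=L-a=4):
  θ_2 = (R_Ax²/2 - M_Ax)/EI  [x≤a] with R_A=342/125, M_A=152/25 = ((342/125)·4²/2 - (152/25)·4)/1000 = -38/15625 rad
Superposition: θ = Σ θ_i = -263/15625 rad ≈ -0.016832 rad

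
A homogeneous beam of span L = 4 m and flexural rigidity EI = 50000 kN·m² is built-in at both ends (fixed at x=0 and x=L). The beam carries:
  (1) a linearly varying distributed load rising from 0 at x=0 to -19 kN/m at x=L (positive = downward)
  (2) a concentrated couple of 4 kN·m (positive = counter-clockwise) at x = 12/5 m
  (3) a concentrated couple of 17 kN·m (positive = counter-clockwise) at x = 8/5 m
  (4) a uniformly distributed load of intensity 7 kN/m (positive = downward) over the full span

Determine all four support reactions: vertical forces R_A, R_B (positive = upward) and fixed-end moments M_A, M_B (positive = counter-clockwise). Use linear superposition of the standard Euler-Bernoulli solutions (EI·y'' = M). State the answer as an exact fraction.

Load 1 — triangular load w₀=-19 kN/m (0→w₀ over full span):
  R_A = 3w₀L/20 = 3·(-19)·4/20 = -57/5 kN
  M_A = w₀L²/30 = (-19)·4²/30 = -152/15 kN·m
  R_B = 7w₀L/20 = 7·(-19)·4/20 = -133/5 kN
  M_B = -w₀L²/20 = -(-19)·4²/20 = 76/5 kN·m
Load 2 — applied couple M₀=4 kN·m at a=12/5 m (b=L-a=8/5):
  R_A = 6M₀ab/L³ = 6·4·(12/5)·(8/5)/4³ = 36/25 kN
  M_A = M₀b(2a-b)/L² = 4·(8/5)·(2·(12/5)-(8/5))/4² = 32/25 kN·m
  R_B = -6M₀ab/L³ = -6·4·(12/5)·(8/5)/4³ = -36/25 kN
  M_B = M₀a(2b-a)/L² = 4·(12/5)·(2·(8/5)-(12/5))/4² = 12/25 kN·m
Load 3 — applied couple M₀=17 kN·m at a=8/5 m (b=L-a=12/5):
  R_A = 6M₀ab/L³ = 6·17·(8/5)·(12/5)/4³ = 153/25 kN
  M_A = M₀b(2a-b)/L² = 17·(12/5)·(2·(8/5)-(12/5))/4² = 51/25 kN·m
  R_B = -6M₀ab/L³ = -6·17·(8/5)·(12/5)/4³ = -153/25 kN
  M_B = M₀a(2b-a)/L² = 17·(8/5)·(2·(12/5)-(8/5))/4² = 136/25 kN·m
Load 4 — uniform load w=7 kN/m over full span:
  R_A = wL/2 = 7·4/2 = 14 kN
  M_A = wL²/12 = 7·4²/12 = 28/3 kN·m
  R_B = wL/2 = 7·4/2 = 14 kN
  M_B = -wL²/12 = -7·4²/12 = -28/3 kN·m
Superposition: R_A = 254/25 kN, M_A = 63/25 kN·m, R_B = -504/25 kN, M_B = 884/75 kN·m

R_A = 254/25 kN, M_A = 63/25 kN·m, R_B = -504/25 kN, M_B = 884/75 kN·m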